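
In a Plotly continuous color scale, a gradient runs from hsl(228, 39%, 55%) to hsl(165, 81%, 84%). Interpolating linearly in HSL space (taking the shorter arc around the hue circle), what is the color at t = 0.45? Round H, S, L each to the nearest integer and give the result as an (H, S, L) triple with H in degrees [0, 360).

(200, 58, 68)

Hue arc: Δh = 165 − 228 = -63° (|Δh| ≤ 180, already the shorter path).
H = 228 + 0.45 × (-63) = 199.65 → 200°
S = 39 + 0.45 × (81 − 39) = 57.9 → 58%
L = 55 + 0.45 × (84 − 55) = 68.05 → 68%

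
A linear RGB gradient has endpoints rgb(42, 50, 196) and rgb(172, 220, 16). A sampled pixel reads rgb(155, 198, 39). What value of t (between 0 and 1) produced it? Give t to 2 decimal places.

Invert the lerp on the B channel (largest span, 180): t = (39 − 196) / (16 − 196) = -157/-180 = 0.87222.
Check on R: (155 − 42)/(172 − 42) = 0.8692 ✓

0.87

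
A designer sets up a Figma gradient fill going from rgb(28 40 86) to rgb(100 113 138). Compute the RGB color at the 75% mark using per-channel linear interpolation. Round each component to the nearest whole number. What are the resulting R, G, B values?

(82, 95, 125)

75% corresponds to t = 0.75.
R = 28 + 0.75 × (100 − 28) = 28 + 0.75 × 72 = 82 → 82
G = 40 + 0.75 × (113 − 40) = 40 + 0.75 × 73 = 94.75 → 95
B = 86 + 0.75 × (138 − 86) = 86 + 0.75 × 52 = 125 → 125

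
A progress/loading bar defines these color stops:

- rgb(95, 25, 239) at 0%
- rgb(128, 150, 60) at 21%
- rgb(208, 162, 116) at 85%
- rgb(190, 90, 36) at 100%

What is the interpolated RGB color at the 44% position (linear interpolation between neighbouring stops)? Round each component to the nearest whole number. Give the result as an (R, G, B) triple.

(157, 154, 80)

44% lies between the 21% and 85% stops, so the local fraction is t = (44 − 21)/(85 − 21) = 23/64 ≈ 0.3594.
R = 128 + 0.3594 × (208 − 128) = 156.752 → 157
G = 150 + 0.3594 × (162 − 150) = 154.313 → 154
B = 60 + 0.3594 × (116 − 60) = 80.126 → 80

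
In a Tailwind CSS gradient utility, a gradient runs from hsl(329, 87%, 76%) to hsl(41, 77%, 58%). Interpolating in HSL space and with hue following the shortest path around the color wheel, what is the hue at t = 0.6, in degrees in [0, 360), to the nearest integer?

12

Hue: 41 − 329 = -288°, but |-288| > 180 so the shorter arc goes the other way: Δh = -288 + 360 = 72°.
H = 329 + 0.6 × (72) = 372.2 → 372 → 372 mod 360 = 12°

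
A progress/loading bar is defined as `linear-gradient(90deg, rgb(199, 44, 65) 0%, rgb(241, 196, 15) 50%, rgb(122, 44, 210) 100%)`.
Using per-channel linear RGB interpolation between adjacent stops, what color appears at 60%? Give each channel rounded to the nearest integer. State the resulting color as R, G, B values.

60% lies between the 50% and 100% stops, so the local fraction is t = (60 − 50)/(100 − 50) = 10/50 ≈ 0.2.
R = 241 + 0.2 × (122 − 241) = 217.2 → 217
G = 196 + 0.2 × (44 − 196) = 165.6 → 166
B = 15 + 0.2 × (210 − 15) = 54 → 54

(217, 166, 54)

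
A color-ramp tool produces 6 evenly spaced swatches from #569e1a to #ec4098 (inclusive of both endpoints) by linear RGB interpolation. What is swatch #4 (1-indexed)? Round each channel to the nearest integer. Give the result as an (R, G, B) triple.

With 6 swatches and endpoints inclusive, swatch 4 sits at t = (4 − 1)/(6 − 1) = 3/5 ≈ 0.6.
#569e1a → (86, 158, 26); #ec4098 → (236, 64, 152).
R = 86 + 0.6 × (236 − 86) = 176 → 176
G = 158 + 0.6 × (64 − 158) = 101.6 → 102
B = 26 + 0.6 × (152 − 26) = 101.6 → 102

(176, 102, 102)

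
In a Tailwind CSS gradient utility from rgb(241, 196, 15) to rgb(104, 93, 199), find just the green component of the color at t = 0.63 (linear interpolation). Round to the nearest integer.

131

G = 196 + 0.63 × (93 − 196) = 131.11 → 131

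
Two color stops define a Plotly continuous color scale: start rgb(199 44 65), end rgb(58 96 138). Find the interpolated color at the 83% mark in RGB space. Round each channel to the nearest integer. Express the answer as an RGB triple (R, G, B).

(82, 87, 126)

83% corresponds to t = 0.83.
R = 199 + 0.83 × (58 − 199) = 199 + 0.83 × -141 = 81.97 → 82
G = 44 + 0.83 × (96 − 44) = 44 + 0.83 × 52 = 87.16 → 87
B = 65 + 0.83 × (138 − 65) = 65 + 0.83 × 73 = 125.59 → 126
So the blended color is (82, 87, 126), about #52577e.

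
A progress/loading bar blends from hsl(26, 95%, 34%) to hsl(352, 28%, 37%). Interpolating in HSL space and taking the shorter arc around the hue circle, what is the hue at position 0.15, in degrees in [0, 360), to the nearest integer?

21

Hue: 352 − 26 = 326°, but |326| > 180 so the shorter arc goes the other way: Δh = 326 − 360 = -34°.
H = 26 + 0.15 × (-34) = 20.9 → 21°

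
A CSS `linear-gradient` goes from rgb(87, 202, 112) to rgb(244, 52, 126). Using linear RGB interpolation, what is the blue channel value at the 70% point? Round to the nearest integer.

B = 112 + 0.7 × (126 − 112) = 121.8 → 122

122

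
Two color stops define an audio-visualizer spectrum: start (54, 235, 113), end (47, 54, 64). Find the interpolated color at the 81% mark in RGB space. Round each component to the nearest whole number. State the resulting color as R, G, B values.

(48, 88, 73)

81% corresponds to t = 0.81.
R = 54 + 0.81 × (47 − 54) = 54 + 0.81 × -7 = 48.33 → 48
G = 235 + 0.81 × (54 − 235) = 235 + 0.81 × -181 = 88.39 → 88
B = 113 + 0.81 × (64 − 113) = 113 + 0.81 × -49 = 73.31 → 73
So the blended color is (48, 88, 73), about #305849.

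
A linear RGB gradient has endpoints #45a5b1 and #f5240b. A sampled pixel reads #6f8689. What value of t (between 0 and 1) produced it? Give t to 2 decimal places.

0.24

Invert the lerp on the R channel (largest span, 176): t = (111 − 69) / (245 − 69) = 42/176 = 0.23864.
Check on G: (134 − 165)/(36 − 165) = 0.2403 ✓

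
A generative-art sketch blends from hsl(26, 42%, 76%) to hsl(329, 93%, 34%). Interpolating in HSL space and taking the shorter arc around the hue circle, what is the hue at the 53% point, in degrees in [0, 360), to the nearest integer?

Hue: 329 − 26 = 303°, but |303| > 180 so the shorter arc goes the other way: Δh = 303 − 360 = -57°.
H = 26 + 0.53 × (-57) = -4.21 → -4 → -4 mod 360 = 356°

356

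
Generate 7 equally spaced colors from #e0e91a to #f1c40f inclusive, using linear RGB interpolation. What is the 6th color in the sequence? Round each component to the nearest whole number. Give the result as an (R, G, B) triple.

With 7 swatches and endpoints inclusive, swatch 6 sits at t = (6 − 1)/(7 − 1) = 5/6 ≈ 0.8333.
#e0e91a → (224, 233, 26); #f1c40f → (241, 196, 15).
R = 224 + 0.8333 × (241 − 224) = 238.166 → 238
G = 233 + 0.8333 × (196 − 233) = 202.168 → 202
B = 26 + 0.8333 × (15 − 26) = 16.834 → 17

(238, 202, 17)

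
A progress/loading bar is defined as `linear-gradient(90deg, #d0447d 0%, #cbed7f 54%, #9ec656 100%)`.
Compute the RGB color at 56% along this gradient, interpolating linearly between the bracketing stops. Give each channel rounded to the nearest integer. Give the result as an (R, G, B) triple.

(201, 235, 125)

56% lies between the 54% and 100% stops, so the local fraction is t = (56 − 54)/(100 − 54) = 2/46 ≈ 0.0435.
#cbed7f → (203, 237, 127); #9ec656 → (158, 198, 86).
R = 203 + 0.0435 × (158 − 203) = 201.042 → 201
G = 237 + 0.0435 × (198 − 237) = 235.304 → 235
B = 127 + 0.0435 × (86 − 127) = 125.216 → 125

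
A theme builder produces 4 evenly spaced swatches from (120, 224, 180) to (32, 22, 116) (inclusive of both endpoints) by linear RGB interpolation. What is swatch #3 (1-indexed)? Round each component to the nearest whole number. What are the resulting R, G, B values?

With 4 swatches and endpoints inclusive, swatch 3 sits at t = (3 − 1)/(4 − 1) = 2/3 ≈ 0.6667.
R = 120 + 0.6667 × (32 − 120) = 61.33 → 61
G = 224 + 0.6667 × (22 − 224) = 89.327 → 89
B = 180 + 0.6667 × (116 − 180) = 137.331 → 137

(61, 89, 137)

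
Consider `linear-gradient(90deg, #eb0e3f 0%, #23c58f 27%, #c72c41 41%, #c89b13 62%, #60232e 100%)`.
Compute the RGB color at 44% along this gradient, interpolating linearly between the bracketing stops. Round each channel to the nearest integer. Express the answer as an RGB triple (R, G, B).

44% lies between the 41% and 62% stops, so the local fraction is t = (44 − 41)/(62 − 41) = 3/21 ≈ 0.1429.
#c72c41 → (199, 44, 65); #c89b13 → (200, 155, 19).
R = 199 + 0.1429 × (200 − 199) = 199.143 → 199
G = 44 + 0.1429 × (155 − 44) = 59.862 → 60
B = 65 + 0.1429 × (19 − 65) = 58.427 → 58

(199, 60, 58)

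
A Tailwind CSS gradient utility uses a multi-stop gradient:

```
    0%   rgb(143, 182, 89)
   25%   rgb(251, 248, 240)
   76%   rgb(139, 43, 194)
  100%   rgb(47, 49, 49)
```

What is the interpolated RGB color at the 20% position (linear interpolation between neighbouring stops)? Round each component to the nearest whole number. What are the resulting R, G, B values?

(229, 235, 210)

20% lies between the 0% and 25% stops, so the local fraction is t = (20 − 0)/(25 − 0) = 20/25 ≈ 0.8.
R = 143 + 0.8 × (251 − 143) = 229.4 → 229
G = 182 + 0.8 × (248 − 182) = 234.8 → 235
B = 89 + 0.8 × (240 − 89) = 209.8 → 210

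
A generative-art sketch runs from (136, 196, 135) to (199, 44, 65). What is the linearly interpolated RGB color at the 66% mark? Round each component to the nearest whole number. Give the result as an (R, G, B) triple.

(178, 96, 89)

66% corresponds to t = 0.66.
R = 136 + 0.66 × (199 − 136) = 136 + 0.66 × 63 = 177.58 → 178
G = 196 + 0.66 × (44 − 196) = 196 + 0.66 × -152 = 95.68 → 96
B = 135 + 0.66 × (65 − 135) = 135 + 0.66 × -70 = 88.8 → 89
So the blended color is (178, 96, 89), about #b26059.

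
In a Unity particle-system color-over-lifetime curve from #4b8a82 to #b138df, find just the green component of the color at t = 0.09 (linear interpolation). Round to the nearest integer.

131

G₁ = 138 (from #4b8a82), G₂ = 56 (from #b138df).
G = 138 + 0.09 × (56 − 138) = 130.62 → 131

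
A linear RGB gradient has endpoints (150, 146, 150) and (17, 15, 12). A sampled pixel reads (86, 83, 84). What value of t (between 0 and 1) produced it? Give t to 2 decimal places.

Invert the lerp on the B channel (largest span, 138): t = (84 − 150) / (12 − 150) = -66/-138 = 0.47826.
Check on R: (86 − 150)/(17 − 150) = 0.4812 ✓

0.48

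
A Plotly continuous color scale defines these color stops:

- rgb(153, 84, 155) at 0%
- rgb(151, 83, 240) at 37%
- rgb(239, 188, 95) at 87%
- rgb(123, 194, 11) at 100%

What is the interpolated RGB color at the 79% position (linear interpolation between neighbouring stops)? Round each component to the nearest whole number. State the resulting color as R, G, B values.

(225, 171, 118)

79% lies between the 37% and 87% stops, so the local fraction is t = (79 − 37)/(87 − 37) = 42/50 ≈ 0.84.
R = 151 + 0.84 × (239 − 151) = 224.92 → 225
G = 83 + 0.84 × (188 − 83) = 171.2 → 171
B = 240 + 0.84 × (95 − 240) = 118.2 → 118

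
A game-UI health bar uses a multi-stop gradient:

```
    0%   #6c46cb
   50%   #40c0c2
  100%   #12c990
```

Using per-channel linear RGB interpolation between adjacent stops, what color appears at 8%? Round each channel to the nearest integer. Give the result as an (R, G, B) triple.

8% lies between the 0% and 50% stops, so the local fraction is t = (8 − 0)/(50 − 0) = 8/50 ≈ 0.16.
#6c46cb → (108, 70, 203); #40c0c2 → (64, 192, 194).
R = 108 + 0.16 × (64 − 108) = 100.96 → 101
G = 70 + 0.16 × (192 − 70) = 89.52 → 90
B = 203 + 0.16 × (194 − 203) = 201.56 → 202

(101, 90, 202)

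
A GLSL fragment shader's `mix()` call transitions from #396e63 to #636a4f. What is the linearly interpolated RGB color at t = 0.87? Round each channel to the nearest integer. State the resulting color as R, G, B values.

#396e63 → (57, 110, 99); #636a4f → (99, 106, 79).
R = 57 + 0.87 × (99 − 57) = 57 + 0.87 × 42 = 93.54 → 94
G = 110 + 0.87 × (106 − 110) = 110 + 0.87 × -4 = 106.52 → 107
B = 99 + 0.87 × (79 − 99) = 99 + 0.87 × -20 = 81.6 → 82
So the blended color is (94, 107, 82), about #5e6b52.

(94, 107, 82)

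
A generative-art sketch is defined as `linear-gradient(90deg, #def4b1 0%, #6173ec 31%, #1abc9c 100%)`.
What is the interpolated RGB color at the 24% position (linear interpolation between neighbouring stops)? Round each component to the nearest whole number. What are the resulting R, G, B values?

(125, 144, 223)

24% lies between the 0% and 31% stops, so the local fraction is t = (24 − 0)/(31 − 0) = 24/31 ≈ 0.7742.
#def4b1 → (222, 244, 177); #6173ec → (97, 115, 236).
R = 222 + 0.7742 × (97 − 222) = 125.225 → 125
G = 244 + 0.7742 × (115 − 244) = 144.128 → 144
B = 177 + 0.7742 × (236 − 177) = 222.678 → 223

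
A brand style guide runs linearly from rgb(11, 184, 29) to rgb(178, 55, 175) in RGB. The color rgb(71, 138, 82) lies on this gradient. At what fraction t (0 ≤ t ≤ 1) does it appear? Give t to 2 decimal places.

Invert the lerp on the R channel (largest span, 167): t = (71 − 11) / (178 − 11) = 60/167 = 0.35928.
Check on G: (138 − 184)/(55 − 184) = 0.3566 ✓

0.36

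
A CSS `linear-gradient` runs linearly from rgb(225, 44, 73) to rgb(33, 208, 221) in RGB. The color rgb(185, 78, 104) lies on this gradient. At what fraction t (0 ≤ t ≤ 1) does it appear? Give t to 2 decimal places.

0.21

Invert the lerp on the R channel (largest span, 192): t = (185 − 225) / (33 − 225) = -40/-192 = 0.20833.
Check on G: (78 − 44)/(208 − 44) = 0.2073 ✓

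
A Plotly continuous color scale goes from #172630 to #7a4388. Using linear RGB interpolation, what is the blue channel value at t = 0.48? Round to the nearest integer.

B₁ = 48 (from #172630), B₂ = 136 (from #7a4388).
B = 48 + 0.48 × (136 − 48) = 90.24 → 90

90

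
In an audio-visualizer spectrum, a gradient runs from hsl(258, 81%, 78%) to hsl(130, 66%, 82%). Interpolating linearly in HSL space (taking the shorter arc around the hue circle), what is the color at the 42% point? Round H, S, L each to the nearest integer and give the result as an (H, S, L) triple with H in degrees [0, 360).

Hue arc: Δh = 130 − 258 = -128° (|Δh| ≤ 180, already the shorter path).
H = 258 + 0.42 × (-128) = 204.24 → 204°
S = 81 + 0.42 × (66 − 81) = 74.7 → 75%
L = 78 + 0.42 × (82 − 78) = 79.68 → 80%

(204, 75, 80)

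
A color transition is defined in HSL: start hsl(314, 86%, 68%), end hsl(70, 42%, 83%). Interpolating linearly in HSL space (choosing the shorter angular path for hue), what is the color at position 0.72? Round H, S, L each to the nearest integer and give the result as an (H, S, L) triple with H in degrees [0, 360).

Hue: 70 − 314 = -244°, but |-244| > 180 so the shorter arc goes the other way: Δh = -244 + 360 = 116°.
H = 314 + 0.72 × (116) = 397.52 → 398 → 398 mod 360 = 38°
S = 86 + 0.72 × (42 − 86) = 54.32 → 54%
L = 68 + 0.72 × (83 − 68) = 78.8 → 79%

(38, 54, 79)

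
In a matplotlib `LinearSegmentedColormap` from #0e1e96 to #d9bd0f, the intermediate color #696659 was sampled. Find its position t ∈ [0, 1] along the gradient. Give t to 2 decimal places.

0.45

Invert the lerp on the R channel (largest span, 203): t = (105 − 14) / (217 − 14) = 91/203 = 0.44828.
Check on G: (102 − 30)/(189 − 30) = 0.4528 ✓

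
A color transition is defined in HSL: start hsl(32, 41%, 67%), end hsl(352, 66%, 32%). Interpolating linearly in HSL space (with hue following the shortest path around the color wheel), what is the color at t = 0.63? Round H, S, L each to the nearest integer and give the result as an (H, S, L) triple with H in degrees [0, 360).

(7, 57, 45)

Hue: 352 − 32 = 320°, but |320| > 180 so the shorter arc goes the other way: Δh = 320 − 360 = -40°.
H = 32 + 0.63 × (-40) = 6.8 → 7°
S = 41 + 0.63 × (66 − 41) = 56.75 → 57%
L = 67 + 0.63 × (32 − 67) = 44.95 → 45%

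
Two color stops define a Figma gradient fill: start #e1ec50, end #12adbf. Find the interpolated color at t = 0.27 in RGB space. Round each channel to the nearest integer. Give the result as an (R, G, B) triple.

#e1ec50 → (225, 236, 80); #12adbf → (18, 173, 191).
R = 225 + 0.27 × (18 − 225) = 225 + 0.27 × -207 = 169.11 → 169
G = 236 + 0.27 × (173 − 236) = 236 + 0.27 × -63 = 218.99 → 219
B = 80 + 0.27 × (191 − 80) = 80 + 0.27 × 111 = 109.97 → 110

(169, 219, 110)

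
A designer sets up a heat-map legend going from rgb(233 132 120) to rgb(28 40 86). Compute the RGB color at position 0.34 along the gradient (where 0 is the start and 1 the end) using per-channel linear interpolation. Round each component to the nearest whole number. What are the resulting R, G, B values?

(163, 101, 108)

R = 233 + 0.34 × (28 − 233) = 233 + 0.34 × -205 = 163.3 → 163
G = 132 + 0.34 × (40 − 132) = 132 + 0.34 × -92 = 100.72 → 101
B = 120 + 0.34 × (86 − 120) = 120 + 0.34 × -34 = 108.44 → 108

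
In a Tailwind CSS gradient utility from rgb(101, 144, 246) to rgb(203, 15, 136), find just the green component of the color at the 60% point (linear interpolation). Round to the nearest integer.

G = 144 + 0.6 × (15 − 144) = 66.6 → 67

67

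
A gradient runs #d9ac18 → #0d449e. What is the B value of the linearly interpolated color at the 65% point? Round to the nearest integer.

B₁ = 24 (from #d9ac18), B₂ = 158 (from #0d449e).
B = 24 + 0.65 × (158 − 24) = 111.1 → 111

111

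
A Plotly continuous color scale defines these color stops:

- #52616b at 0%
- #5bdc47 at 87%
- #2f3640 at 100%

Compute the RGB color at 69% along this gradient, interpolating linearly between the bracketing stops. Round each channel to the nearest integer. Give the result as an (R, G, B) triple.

69% lies between the 0% and 87% stops, so the local fraction is t = (69 − 0)/(87 − 0) = 69/87 ≈ 0.7931.
#52616b → (82, 97, 107); #5bdc47 → (91, 220, 71).
R = 82 + 0.7931 × (91 − 82) = 89.138 → 89
G = 97 + 0.7931 × (220 − 97) = 194.551 → 195
B = 107 + 0.7931 × (71 − 107) = 78.448 → 78

(89, 195, 78)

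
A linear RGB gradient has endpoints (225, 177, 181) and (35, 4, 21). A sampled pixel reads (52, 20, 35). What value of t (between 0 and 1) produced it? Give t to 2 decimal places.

0.91

Invert the lerp on the R channel (largest span, 190): t = (52 − 225) / (35 − 225) = -173/-190 = 0.91053.
Check on G: (20 − 177)/(4 − 177) = 0.9075 ✓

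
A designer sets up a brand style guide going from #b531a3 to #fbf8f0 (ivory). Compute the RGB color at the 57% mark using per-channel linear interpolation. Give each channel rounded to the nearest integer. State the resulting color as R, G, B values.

#b531a3 → (181, 49, 163); #fbf8f0 → (251, 248, 240).
57% corresponds to t = 0.57.
R = 181 + 0.57 × (251 − 181) = 181 + 0.57 × 70 = 220.9 → 221
G = 49 + 0.57 × (248 − 49) = 49 + 0.57 × 199 = 162.43 → 162
B = 163 + 0.57 × (240 − 163) = 163 + 0.57 × 77 = 206.89 → 207

(221, 162, 207)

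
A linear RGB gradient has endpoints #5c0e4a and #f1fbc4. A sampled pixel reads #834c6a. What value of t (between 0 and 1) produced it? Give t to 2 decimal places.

Invert the lerp on the G channel (largest span, 237): t = (76 − 14) / (251 − 14) = 62/237 = 0.2616.
Check on R: (131 − 92)/(241 − 92) = 0.2617 ✓

0.26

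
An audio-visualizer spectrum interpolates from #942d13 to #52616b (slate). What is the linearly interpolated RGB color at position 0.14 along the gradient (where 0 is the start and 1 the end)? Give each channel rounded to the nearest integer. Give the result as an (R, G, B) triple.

(139, 52, 31)

#942d13 → (148, 45, 19); #52616b → (82, 97, 107).
R = 148 + 0.14 × (82 − 148) = 148 + 0.14 × -66 = 138.76 → 139
G = 45 + 0.14 × (97 − 45) = 45 + 0.14 × 52 = 52.28 → 52
B = 19 + 0.14 × (107 − 19) = 19 + 0.14 × 88 = 31.32 → 31
So the blended color is (139, 52, 31), about #8b341f.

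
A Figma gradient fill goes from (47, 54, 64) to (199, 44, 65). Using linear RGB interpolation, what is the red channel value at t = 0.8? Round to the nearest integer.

R = 47 + 0.8 × (199 − 47) = 168.6 → 169

169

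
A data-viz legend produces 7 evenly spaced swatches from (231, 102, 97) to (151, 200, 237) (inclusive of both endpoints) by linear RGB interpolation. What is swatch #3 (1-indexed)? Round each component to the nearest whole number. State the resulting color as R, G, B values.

(204, 135, 144)

With 7 swatches and endpoints inclusive, swatch 3 sits at t = (3 − 1)/(7 − 1) = 2/6 ≈ 0.3333.
R = 231 + 0.3333 × (151 − 231) = 204.336 → 204
G = 102 + 0.3333 × (200 − 102) = 134.663 → 135
B = 97 + 0.3333 × (237 − 97) = 143.662 → 144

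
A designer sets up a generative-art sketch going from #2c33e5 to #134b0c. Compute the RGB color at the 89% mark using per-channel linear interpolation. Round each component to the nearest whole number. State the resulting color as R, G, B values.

(22, 72, 36)

#2c33e5 → (44, 51, 229); #134b0c → (19, 75, 12).
89% corresponds to t = 0.89.
R = 44 + 0.89 × (19 − 44) = 44 + 0.89 × -25 = 21.75 → 22
G = 51 + 0.89 × (75 − 51) = 51 + 0.89 × 24 = 72.36 → 72
B = 229 + 0.89 × (12 − 229) = 229 + 0.89 × -217 = 35.87 → 36
So the blended color is (22, 72, 36), about #164824.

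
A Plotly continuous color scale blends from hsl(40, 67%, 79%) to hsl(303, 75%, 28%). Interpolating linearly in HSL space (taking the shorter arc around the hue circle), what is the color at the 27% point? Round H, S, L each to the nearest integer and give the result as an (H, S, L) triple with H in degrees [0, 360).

Hue: 303 − 40 = 263°, but |263| > 180 so the shorter arc goes the other way: Δh = 263 − 360 = -97°.
H = 40 + 0.27 × (-97) = 13.81 → 14°
S = 67 + 0.27 × (75 − 67) = 69.16 → 69%
L = 79 + 0.27 × (28 − 79) = 65.23 → 65%

(14, 69, 65)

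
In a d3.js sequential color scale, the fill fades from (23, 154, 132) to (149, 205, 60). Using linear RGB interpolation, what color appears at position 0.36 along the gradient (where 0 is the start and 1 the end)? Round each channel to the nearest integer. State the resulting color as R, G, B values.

R = 23 + 0.36 × (149 − 23) = 23 + 0.36 × 126 = 68.36 → 68
G = 154 + 0.36 × (205 − 154) = 154 + 0.36 × 51 = 172.36 → 172
B = 132 + 0.36 × (60 − 132) = 132 + 0.36 × -72 = 106.08 → 106
So the blended color is (68, 172, 106), about #44ac6a.

(68, 172, 106)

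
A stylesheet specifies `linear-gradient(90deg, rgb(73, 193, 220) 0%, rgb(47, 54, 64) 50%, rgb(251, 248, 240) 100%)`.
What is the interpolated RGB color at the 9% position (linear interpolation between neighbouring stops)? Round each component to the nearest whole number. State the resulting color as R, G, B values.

(68, 168, 192)

9% lies between the 0% and 50% stops, so the local fraction is t = (9 − 0)/(50 − 0) = 9/50 ≈ 0.18.
R = 73 + 0.18 × (47 − 73) = 68.32 → 68
G = 193 + 0.18 × (54 − 193) = 167.98 → 168
B = 220 + 0.18 × (64 − 220) = 191.92 → 192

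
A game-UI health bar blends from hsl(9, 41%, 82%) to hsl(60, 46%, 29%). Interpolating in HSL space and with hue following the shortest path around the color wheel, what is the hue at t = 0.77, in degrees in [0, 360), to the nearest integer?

Hue arc: Δh = 60 − 9 = 51° (|Δh| ≤ 180, already the shorter path).
H = 9 + 0.77 × (51) = 48.27 → 48°

48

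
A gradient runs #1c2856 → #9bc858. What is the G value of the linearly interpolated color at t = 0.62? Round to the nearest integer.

G₁ = 40 (from #1c2856), G₂ = 200 (from #9bc858).
G = 40 + 0.62 × (200 − 40) = 139.2 → 139

139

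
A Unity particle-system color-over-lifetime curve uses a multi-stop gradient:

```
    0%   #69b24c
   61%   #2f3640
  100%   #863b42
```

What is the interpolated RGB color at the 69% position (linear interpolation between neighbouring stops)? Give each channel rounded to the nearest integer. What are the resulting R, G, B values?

(65, 55, 64)

69% lies between the 61% and 100% stops, so the local fraction is t = (69 − 61)/(100 − 61) = 8/39 ≈ 0.2051.
#2f3640 → (47, 54, 64); #863b42 → (134, 59, 66).
R = 47 + 0.2051 × (134 − 47) = 64.844 → 65
G = 54 + 0.2051 × (59 − 54) = 55.026 → 55
B = 64 + 0.2051 × (66 − 64) = 64.41 → 64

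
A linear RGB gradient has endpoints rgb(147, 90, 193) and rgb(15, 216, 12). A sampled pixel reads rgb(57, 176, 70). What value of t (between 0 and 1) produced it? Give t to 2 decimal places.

Invert the lerp on the B channel (largest span, 181): t = (70 − 193) / (12 − 193) = -123/-181 = 0.67956.
Check on R: (57 − 147)/(15 − 147) = 0.6818 ✓

0.68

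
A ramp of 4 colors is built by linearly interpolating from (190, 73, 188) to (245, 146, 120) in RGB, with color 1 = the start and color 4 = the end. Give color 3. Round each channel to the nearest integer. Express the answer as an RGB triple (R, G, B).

(227, 122, 143)

With 4 swatches and endpoints inclusive, swatch 3 sits at t = (3 − 1)/(4 − 1) = 2/3 ≈ 0.6667.
R = 190 + 0.6667 × (245 − 190) = 226.668 → 227
G = 73 + 0.6667 × (146 − 73) = 121.669 → 122
B = 188 + 0.6667 × (120 − 188) = 142.664 → 143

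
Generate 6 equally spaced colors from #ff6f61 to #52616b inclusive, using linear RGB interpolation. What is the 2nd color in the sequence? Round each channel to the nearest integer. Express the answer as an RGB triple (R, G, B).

With 6 swatches and endpoints inclusive, swatch 2 sits at t = (2 − 1)/(6 − 1) = 1/5 ≈ 0.2.
#ff6f61 → (255, 111, 97); #52616b → (82, 97, 107).
R = 255 + 0.2 × (82 − 255) = 220.4 → 220
G = 111 + 0.2 × (97 − 111) = 108.2 → 108
B = 97 + 0.2 × (107 − 97) = 99 → 99

(220, 108, 99)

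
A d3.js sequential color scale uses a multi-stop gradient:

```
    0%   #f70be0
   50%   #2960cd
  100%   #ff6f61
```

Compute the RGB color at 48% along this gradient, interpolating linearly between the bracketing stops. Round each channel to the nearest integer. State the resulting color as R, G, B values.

48% lies between the 0% and 50% stops, so the local fraction is t = (48 − 0)/(50 − 0) = 48/50 ≈ 0.96.
#f70be0 → (247, 11, 224); #2960cd → (41, 96, 205).
R = 247 + 0.96 × (41 − 247) = 49.24 → 49
G = 11 + 0.96 × (96 − 11) = 92.6 → 93
B = 224 + 0.96 × (205 − 224) = 205.76 → 206

(49, 93, 206)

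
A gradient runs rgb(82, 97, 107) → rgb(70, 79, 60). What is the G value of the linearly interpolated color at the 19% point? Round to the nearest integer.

94

G = 97 + 0.19 × (79 − 97) = 93.58 → 94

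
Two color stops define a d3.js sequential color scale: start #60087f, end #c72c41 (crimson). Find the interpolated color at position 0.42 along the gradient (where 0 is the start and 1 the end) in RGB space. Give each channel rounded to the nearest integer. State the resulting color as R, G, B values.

#60087f → (96, 8, 127); #c72c41 → (199, 44, 65).
R = 96 + 0.42 × (199 − 96) = 96 + 0.42 × 103 = 139.26 → 139
G = 8 + 0.42 × (44 − 8) = 8 + 0.42 × 36 = 23.12 → 23
B = 127 + 0.42 × (65 − 127) = 127 + 0.42 × -62 = 100.96 → 101
So the blended color is (139, 23, 101), about #8b1765.

(139, 23, 101)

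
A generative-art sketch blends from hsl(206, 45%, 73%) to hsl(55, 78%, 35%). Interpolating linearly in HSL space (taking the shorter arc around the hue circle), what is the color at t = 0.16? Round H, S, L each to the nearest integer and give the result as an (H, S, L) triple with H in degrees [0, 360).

Hue arc: Δh = 55 − 206 = -151° (|Δh| ≤ 180, already the shorter path).
H = 206 + 0.16 × (-151) = 181.84 → 182°
S = 45 + 0.16 × (78 − 45) = 50.28 → 50%
L = 73 + 0.16 × (35 − 73) = 66.92 → 67%

(182, 50, 67)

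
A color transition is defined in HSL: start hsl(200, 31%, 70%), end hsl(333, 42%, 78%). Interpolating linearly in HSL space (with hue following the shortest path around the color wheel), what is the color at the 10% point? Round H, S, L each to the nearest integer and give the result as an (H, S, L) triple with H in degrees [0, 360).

(213, 32, 71)

Hue arc: Δh = 333 − 200 = 133° (|Δh| ≤ 180, already the shorter path).
H = 200 + 0.1 × (133) = 213.3 → 213°
S = 31 + 0.1 × (42 − 31) = 32.1 → 32%
L = 70 + 0.1 × (78 − 70) = 70.8 → 71%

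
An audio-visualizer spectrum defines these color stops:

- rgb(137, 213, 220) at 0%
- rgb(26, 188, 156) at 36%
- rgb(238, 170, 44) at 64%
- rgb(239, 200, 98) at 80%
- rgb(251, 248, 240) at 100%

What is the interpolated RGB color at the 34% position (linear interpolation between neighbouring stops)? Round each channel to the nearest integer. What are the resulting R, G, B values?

(32, 189, 160)

34% lies between the 0% and 36% stops, so the local fraction is t = (34 − 0)/(36 − 0) = 34/36 ≈ 0.9444.
R = 137 + 0.9444 × (26 − 137) = 32.172 → 32
G = 213 + 0.9444 × (188 − 213) = 189.39 → 189
B = 220 + 0.9444 × (156 − 220) = 159.558 → 160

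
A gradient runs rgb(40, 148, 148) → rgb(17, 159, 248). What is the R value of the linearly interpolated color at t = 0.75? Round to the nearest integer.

23

R = 40 + 0.75 × (17 − 40) = 22.75 → 23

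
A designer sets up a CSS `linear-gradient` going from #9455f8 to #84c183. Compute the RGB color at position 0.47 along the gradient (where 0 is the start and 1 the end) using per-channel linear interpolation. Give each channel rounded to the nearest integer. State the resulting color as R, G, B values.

#9455f8 → (148, 85, 248); #84c183 → (132, 193, 131).
R = 148 + 0.47 × (132 − 148) = 148 + 0.47 × -16 = 140.48 → 140
G = 85 + 0.47 × (193 − 85) = 85 + 0.47 × 108 = 135.76 → 136
B = 248 + 0.47 × (131 − 248) = 248 + 0.47 × -117 = 193.01 → 193

(140, 136, 193)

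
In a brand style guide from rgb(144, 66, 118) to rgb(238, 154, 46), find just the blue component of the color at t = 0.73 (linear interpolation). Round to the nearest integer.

B = 118 + 0.73 × (46 − 118) = 65.44 → 65

65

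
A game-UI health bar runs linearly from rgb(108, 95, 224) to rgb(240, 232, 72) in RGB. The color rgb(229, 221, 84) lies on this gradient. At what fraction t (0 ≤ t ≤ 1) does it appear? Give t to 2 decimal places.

0.92

Invert the lerp on the B channel (largest span, 152): t = (84 − 224) / (72 − 224) = -140/-152 = 0.92105.
Check on R: (229 − 108)/(240 − 108) = 0.9167 ✓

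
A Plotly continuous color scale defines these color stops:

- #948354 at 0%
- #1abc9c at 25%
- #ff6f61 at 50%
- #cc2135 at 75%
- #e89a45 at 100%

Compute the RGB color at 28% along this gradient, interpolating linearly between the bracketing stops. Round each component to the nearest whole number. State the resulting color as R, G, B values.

28% lies between the 25% and 50% stops, so the local fraction is t = (28 − 25)/(50 − 25) = 3/25 ≈ 0.12.
#1abc9c → (26, 188, 156); #ff6f61 → (255, 111, 97).
R = 26 + 0.12 × (255 − 26) = 53.48 → 53
G = 188 + 0.12 × (111 − 188) = 178.76 → 179
B = 156 + 0.12 × (97 − 156) = 148.92 → 149

(53, 179, 149)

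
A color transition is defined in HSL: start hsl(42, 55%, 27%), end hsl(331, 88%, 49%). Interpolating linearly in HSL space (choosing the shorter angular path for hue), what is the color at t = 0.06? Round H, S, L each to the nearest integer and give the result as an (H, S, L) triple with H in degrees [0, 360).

Hue: 331 − 42 = 289°, but |289| > 180 so the shorter arc goes the other way: Δh = 289 − 360 = -71°.
H = 42 + 0.06 × (-71) = 37.74 → 38°
S = 55 + 0.06 × (88 − 55) = 56.98 → 57%
L = 27 + 0.06 × (49 − 27) = 28.32 → 28%

(38, 57, 28)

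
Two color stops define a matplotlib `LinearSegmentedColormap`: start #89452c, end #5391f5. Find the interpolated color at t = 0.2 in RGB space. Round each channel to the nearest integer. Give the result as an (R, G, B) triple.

(126, 84, 84)

#89452c → (137, 69, 44); #5391f5 → (83, 145, 245).
R = 137 + 0.2 × (83 − 137) = 137 + 0.2 × -54 = 126.2 → 126
G = 69 + 0.2 × (145 − 69) = 69 + 0.2 × 76 = 84.2 → 84
B = 44 + 0.2 × (245 − 44) = 44 + 0.2 × 201 = 84.2 → 84
So the blended color is (126, 84, 84), about #7e5454.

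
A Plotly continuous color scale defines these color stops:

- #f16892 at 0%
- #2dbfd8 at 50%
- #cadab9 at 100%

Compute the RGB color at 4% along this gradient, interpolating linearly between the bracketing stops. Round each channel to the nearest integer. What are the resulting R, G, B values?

(225, 111, 152)

4% lies between the 0% and 50% stops, so the local fraction is t = (4 − 0)/(50 − 0) = 4/50 ≈ 0.08.
#f16892 → (241, 104, 146); #2dbfd8 → (45, 191, 216).
R = 241 + 0.08 × (45 − 241) = 225.32 → 225
G = 104 + 0.08 × (191 − 104) = 110.96 → 111
B = 146 + 0.08 × (216 − 146) = 151.6 → 152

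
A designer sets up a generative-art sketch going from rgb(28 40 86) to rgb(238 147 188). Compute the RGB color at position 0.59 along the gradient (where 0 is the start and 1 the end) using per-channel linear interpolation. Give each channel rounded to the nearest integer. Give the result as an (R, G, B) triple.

R = 28 + 0.59 × (238 − 28) = 28 + 0.59 × 210 = 151.9 → 152
G = 40 + 0.59 × (147 − 40) = 40 + 0.59 × 107 = 103.13 → 103
B = 86 + 0.59 × (188 − 86) = 86 + 0.59 × 102 = 146.18 → 146
So the blended color is (152, 103, 146), about #986792.

(152, 103, 146)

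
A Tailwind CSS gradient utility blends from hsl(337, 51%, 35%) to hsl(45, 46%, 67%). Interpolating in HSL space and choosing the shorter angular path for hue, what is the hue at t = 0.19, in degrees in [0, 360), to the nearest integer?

Hue: 45 − 337 = -292°, but |-292| > 180 so the shorter arc goes the other way: Δh = -292 + 360 = 68°.
H = 337 + 0.19 × (68) = 349.92 → 350°

350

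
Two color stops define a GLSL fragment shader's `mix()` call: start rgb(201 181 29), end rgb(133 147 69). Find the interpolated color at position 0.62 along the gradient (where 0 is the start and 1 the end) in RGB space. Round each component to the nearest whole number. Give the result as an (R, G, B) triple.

(159, 160, 54)

R = 201 + 0.62 × (133 − 201) = 201 + 0.62 × -68 = 158.84 → 159
G = 181 + 0.62 × (147 − 181) = 181 + 0.62 × -34 = 159.92 → 160
B = 29 + 0.62 × (69 − 29) = 29 + 0.62 × 40 = 53.8 → 54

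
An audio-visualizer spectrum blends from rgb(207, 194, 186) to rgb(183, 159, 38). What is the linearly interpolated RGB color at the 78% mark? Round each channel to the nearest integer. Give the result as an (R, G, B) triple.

(188, 167, 71)

78% corresponds to t = 0.78.
R = 207 + 0.78 × (183 − 207) = 207 + 0.78 × -24 = 188.28 → 188
G = 194 + 0.78 × (159 − 194) = 194 + 0.78 × -35 = 166.7 → 167
B = 186 + 0.78 × (38 − 186) = 186 + 0.78 × -148 = 70.56 → 71
So the blended color is (188, 167, 71), about #bca747.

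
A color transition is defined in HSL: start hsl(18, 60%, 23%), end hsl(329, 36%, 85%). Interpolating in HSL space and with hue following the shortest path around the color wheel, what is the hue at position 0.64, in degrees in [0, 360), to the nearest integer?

Hue: 329 − 18 = 311°, but |311| > 180 so the shorter arc goes the other way: Δh = 311 − 360 = -49°.
H = 18 + 0.64 × (-49) = -13.36 → -13 → -13 mod 360 = 347°

347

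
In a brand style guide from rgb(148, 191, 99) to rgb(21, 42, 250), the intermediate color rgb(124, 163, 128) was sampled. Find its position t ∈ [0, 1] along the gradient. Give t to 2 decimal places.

0.19

Invert the lerp on the B channel (largest span, 151): t = (128 − 99) / (250 − 99) = 29/151 = 0.19205.
Check on R: (124 − 148)/(21 − 148) = 0.189 ✓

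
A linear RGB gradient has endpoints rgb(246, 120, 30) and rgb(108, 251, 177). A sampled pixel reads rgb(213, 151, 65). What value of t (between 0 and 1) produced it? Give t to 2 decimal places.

Invert the lerp on the B channel (largest span, 147): t = (65 − 30) / (177 − 30) = 35/147 = 0.2381.
Check on R: (213 − 246)/(108 − 246) = 0.2391 ✓

0.24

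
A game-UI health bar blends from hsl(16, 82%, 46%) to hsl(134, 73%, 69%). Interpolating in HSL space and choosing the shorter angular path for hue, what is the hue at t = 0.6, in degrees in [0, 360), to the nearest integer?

Hue arc: Δh = 134 − 16 = 118° (|Δh| ≤ 180, already the shorter path).
H = 16 + 0.6 × (118) = 86.8 → 87°

87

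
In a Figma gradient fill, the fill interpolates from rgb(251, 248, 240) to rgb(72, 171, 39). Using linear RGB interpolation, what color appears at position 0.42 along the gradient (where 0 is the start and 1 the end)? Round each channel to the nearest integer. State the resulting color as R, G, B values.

(176, 216, 156)

R = 251 + 0.42 × (72 − 251) = 251 + 0.42 × -179 = 175.82 → 176
G = 248 + 0.42 × (171 − 248) = 248 + 0.42 × -77 = 215.66 → 216
B = 240 + 0.42 × (39 − 240) = 240 + 0.42 × -201 = 155.58 → 156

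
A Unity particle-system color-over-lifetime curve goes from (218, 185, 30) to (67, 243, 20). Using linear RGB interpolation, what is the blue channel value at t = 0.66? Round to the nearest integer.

23

B = 30 + 0.66 × (20 − 30) = 23.4 → 23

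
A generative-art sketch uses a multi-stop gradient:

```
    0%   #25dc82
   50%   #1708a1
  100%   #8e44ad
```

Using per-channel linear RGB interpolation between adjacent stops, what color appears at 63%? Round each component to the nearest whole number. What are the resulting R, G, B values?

(54, 24, 164)

63% lies between the 50% and 100% stops, so the local fraction is t = (63 − 50)/(100 − 50) = 13/50 ≈ 0.26.
#1708a1 → (23, 8, 161); #8e44ad → (142, 68, 173).
R = 23 + 0.26 × (142 − 23) = 53.94 → 54
G = 8 + 0.26 × (68 − 8) = 23.6 → 24
B = 161 + 0.26 × (173 − 161) = 164.12 → 164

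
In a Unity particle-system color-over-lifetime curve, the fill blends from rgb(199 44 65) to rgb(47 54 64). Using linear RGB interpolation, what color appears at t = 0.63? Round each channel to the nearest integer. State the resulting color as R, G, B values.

(103, 50, 64)

R = 199 + 0.63 × (47 − 199) = 199 + 0.63 × -152 = 103.24 → 103
G = 44 + 0.63 × (54 − 44) = 44 + 0.63 × 10 = 50.3 → 50
B = 65 + 0.63 × (64 − 65) = 65 + 0.63 × -1 = 64.37 → 64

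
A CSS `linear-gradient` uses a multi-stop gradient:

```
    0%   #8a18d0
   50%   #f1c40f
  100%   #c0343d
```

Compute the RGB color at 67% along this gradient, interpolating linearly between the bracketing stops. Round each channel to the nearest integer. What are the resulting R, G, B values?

67% lies between the 50% and 100% stops, so the local fraction is t = (67 − 50)/(100 − 50) = 17/50 ≈ 0.34.
#f1c40f → (241, 196, 15); #c0343d → (192, 52, 61).
R = 241 + 0.34 × (192 − 241) = 224.34 → 224
G = 196 + 0.34 × (52 − 196) = 147.04 → 147
B = 15 + 0.34 × (61 − 15) = 30.64 → 31

(224, 147, 31)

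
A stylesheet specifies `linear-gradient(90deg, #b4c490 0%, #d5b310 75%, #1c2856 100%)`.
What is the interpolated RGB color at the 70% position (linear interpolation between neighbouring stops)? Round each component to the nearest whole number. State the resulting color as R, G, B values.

(211, 180, 25)

70% lies between the 0% and 75% stops, so the local fraction is t = (70 − 0)/(75 − 0) = 70/75 ≈ 0.9333.
#b4c490 → (180, 196, 144); #d5b310 → (213, 179, 16).
R = 180 + 0.9333 × (213 − 180) = 210.799 → 211
G = 196 + 0.9333 × (179 − 196) = 180.134 → 180
B = 144 + 0.9333 × (16 − 144) = 24.538 → 25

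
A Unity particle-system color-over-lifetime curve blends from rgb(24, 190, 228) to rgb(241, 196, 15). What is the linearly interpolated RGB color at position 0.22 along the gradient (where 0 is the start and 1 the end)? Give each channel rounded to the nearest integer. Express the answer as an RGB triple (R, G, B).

R = 24 + 0.22 × (241 − 24) = 24 + 0.22 × 217 = 71.74 → 72
G = 190 + 0.22 × (196 − 190) = 190 + 0.22 × 6 = 191.32 → 191
B = 228 + 0.22 × (15 − 228) = 228 + 0.22 × -213 = 181.14 → 181

(72, 191, 181)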